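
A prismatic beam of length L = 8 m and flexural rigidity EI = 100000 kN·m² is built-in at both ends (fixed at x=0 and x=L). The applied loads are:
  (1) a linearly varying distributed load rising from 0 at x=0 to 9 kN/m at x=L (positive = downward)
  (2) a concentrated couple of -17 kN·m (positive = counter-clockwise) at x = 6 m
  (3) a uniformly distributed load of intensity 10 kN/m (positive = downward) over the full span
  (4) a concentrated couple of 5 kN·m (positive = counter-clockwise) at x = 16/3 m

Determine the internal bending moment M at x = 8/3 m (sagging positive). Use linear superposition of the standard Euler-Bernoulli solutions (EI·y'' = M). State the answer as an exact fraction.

M(8/3) = 16787/720 kN·m

Load 1 — triangular load w₀=9 kN/m (0→w₀ over full span):
  M_1 = 3w₀Lx/20 - w₀L²/30 - w₀x³/(6L) = 3·9·8·(8/3)/20 - 9·8²/30 - 9·(8/3)³/(6·8) = 272/45 kN·m
Load 2 — applied couple M₀=-17 kN·m at a=6 m (b=L-a=2):
  M_2 = R_Ax - M_A  [x≤a] with R_A=-153/64, M_A=-85/16 = (-153/64)·(8/3) - (-85/16) = -17/16 kN·m
Load 3 — uniform load w=10 kN/m over full span:
  M_3 = wLx/2 - wL²/12 - wx²/2 = 10·8·(8/3)/2 - 10·8²/12 - 10·(8/3)²/2 = 160/9 kN·m
Load 4 — applied couple M₀=5 kN·m at a=16/3 m (b=L-a=8/3):
  M_4 = R_Ax - M_A  [x≤a] with R_A=5/6, M_A=5/3 = (5/6)·(8/3) - (5/3) = 5/9 kN·m
Superposition: M = Σ M_i = 16787/720 kN·m ≈ 23.315278 kN·m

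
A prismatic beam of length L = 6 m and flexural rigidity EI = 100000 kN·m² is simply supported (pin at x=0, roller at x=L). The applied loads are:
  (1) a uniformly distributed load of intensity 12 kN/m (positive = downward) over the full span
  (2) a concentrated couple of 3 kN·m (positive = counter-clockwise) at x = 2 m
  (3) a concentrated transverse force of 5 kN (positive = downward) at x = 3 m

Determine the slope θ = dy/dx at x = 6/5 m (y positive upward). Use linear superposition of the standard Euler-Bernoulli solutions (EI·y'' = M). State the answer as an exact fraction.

θ(6/5) = -46813/50000000 rad

Load 1 — uniform load w=12 kN/m over full span:
  θ_1 = -w(L³-6Lx²+4x³)/(24EI) = -12·(6³-6·6·(6/5)²+4·(6/5)³)/(24·100000) = -2673/3125000 rad
Load 2 — applied couple M₀=3 kN·m at a=2 m (b=L-a=4):
  θ_2 = (M₀x²/(2L)+C₁)/EI  [x≤a] with C₁=M₀(3b²-L²)/(6L)=1 = (3·(6/5)²/(2·6)+1)/100000 = 17/1250000 rad
Load 3 — point force P=5 kN at a=3 m (b=L-a=3):
  θ_3 = -Pb(L²-b²-3x²)/(6LEI)  [x≤a] = -5·3·(6²-3²-3·(6/5)²)/(6·6·100000) = -189/2000000 rad
Superposition: θ = Σ θ_i = -46813/50000000 rad ≈ -0.000936 rad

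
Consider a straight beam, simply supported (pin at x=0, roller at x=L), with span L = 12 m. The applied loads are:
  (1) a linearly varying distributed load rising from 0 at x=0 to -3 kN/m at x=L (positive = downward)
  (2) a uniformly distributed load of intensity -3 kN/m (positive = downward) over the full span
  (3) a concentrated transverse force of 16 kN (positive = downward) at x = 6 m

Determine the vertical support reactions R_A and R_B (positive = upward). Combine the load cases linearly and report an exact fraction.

R_A = -16 kN, R_B = -22 kN

Load 1 — triangular load w₀=-3 kN/m (0→w₀ over full span):
  R_A = w₀L/6 = (-3)·12/6 = -6 kN
  R_B = w₀L/3 = (-3)·12/3 = -12 kN
Load 2 — uniform load w=-3 kN/m over full span:
  R_A = wL/2 = (-3)·12/2 = -18 kN
  R_B = wL/2 = (-3)·12/2 = -18 kN
Load 3 — point force P=16 kN at a=6 m (b=L-a=6):
  R_A = Pb/L = 16·6/12 = 8 kN
  R_B = Pa/L = 16·6/12 = 8 kN
Superposition: R_A = -16 kN, R_B = -22 kN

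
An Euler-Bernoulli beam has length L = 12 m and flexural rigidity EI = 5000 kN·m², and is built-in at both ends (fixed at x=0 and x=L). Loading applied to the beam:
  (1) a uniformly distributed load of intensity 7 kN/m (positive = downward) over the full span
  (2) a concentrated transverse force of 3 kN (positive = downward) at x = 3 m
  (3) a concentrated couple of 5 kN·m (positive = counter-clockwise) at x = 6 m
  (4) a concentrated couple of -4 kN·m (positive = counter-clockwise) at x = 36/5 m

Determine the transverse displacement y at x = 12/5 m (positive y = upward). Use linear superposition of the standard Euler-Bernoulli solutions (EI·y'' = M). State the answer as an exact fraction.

Load 1 — uniform load w=7 kN/m over full span:
  y_1 = -wx²(L-x)²/(24EI) = -7·(12/5)²·(12-(12/5))²/(24·5000) = -12096/390625 m
Load 2 — point force P=3 kN at a=3 m (b=L-a=9):
  y_2 = -Pb²x²(3aL-(3a+b)x)/(6L³EI)  [x≤a] = -3·9²·(12/5)²·(3·3·12-(3·3+9)·(12/5))/(6·12³·5000) = -2187/1250000 m
Load 3 — applied couple M₀=5 kN·m at a=6 m (b=L-a=6):
  y_3 = (R_Ax³/6 - M_Ax²/2)/EI  [x≤a] with R_A=5/8, M_A=5/4 = ((5/8)·(12/5)³/6 - (5/4)·(12/5)²/2)/5000 = -27/62500 m
Load 4 — applied couple M₀=-4 kN·m at a=36/5 m (b=L-a=24/5):
  y_4 = (R_Ax³/6 - M_Ax²/2)/EI  [x≤a] with R_A=-12/25, M_A=-32/25 = ((-12/25)·(12/5)³/6 - (-32/25)·(12/5)²/2)/5000 = 1008/1953125 m
Superposition: y = Σ y_i = -1019727/31250000 m ≈ -0.032631 m

y(12/5) = -1019727/31250000 m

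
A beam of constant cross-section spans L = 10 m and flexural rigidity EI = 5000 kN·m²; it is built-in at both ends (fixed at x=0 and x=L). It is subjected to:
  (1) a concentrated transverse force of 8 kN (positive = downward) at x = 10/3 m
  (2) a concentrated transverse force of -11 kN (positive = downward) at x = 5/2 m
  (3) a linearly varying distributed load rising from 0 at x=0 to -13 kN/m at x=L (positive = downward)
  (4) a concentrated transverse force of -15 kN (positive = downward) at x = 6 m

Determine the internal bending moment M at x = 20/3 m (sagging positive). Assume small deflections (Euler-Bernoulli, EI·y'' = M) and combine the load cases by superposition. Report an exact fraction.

M(20/3) = -141931/4320 kN·m

Load 1 — point force P=8 kN at a=10/3 m (b=L-a=20/3):
  M_1 = Pa²(a+3b)(L-x)/L³ - Pa²b/L²  [x>a] = 8·(10/3)²·((10/3)+3·(20/3))·(10-(20/3))/10³ - 8·(10/3)²·(20/3)/10² = 80/81 kN·m
Load 2 — point force P=-11 kN at a=5/2 m (b=L-a=15/2):
  M_2 = Pa²(a+3b)(L-x)/L³ - Pa²b/L²  [x>a] = (-11)·(5/2)²·((5/2)+3·(15/2))·(10-(20/3))/10³ - (-11)·(5/2)²·(15/2)/10² = -55/96 kN·m
Load 3 — triangular load w₀=-13 kN/m (0→w₀ over full span):
  M_3 = 3w₀Lx/20 - w₀L²/30 - w₀x³/(6L) = 3·(-13)·10·(20/3)/20 - (-13)·10²/30 - (-13)·(20/3)³/(6·10) = -1820/81 kN·m
Load 4 — point force P=-15 kN at a=6 m (b=L-a=4):
  M_4 = Pa²(a+3b)(L-x)/L³ - Pa²b/L²  [x>a] = (-15)·6²·(6+3·4)·(10-(20/3))/10³ - (-15)·6²·4/10² = -54/5 kN·m
Superposition: M = Σ M_i = -141931/4320 kN·m ≈ -32.854398 kN·m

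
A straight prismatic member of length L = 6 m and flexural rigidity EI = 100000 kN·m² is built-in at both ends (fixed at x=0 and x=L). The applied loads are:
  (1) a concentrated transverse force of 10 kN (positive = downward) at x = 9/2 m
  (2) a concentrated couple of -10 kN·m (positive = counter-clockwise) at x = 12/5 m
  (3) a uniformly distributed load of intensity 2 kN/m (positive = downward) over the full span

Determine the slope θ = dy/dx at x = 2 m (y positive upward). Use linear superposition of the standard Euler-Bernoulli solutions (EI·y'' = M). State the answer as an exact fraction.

θ(2) = -227/3000000 rad

Load 1 — point force P=10 kN at a=9/2 m (b=L-a=3/2):
  θ_1 = -Pb²x(2aL-(3a+b)x)/(2L³EI)  [x≤a] = -10·(3/2)²·2·(2·(9/2)·6-(3·(9/2)+(3/2))·2)/(2·6³·100000) = -1/40000 rad
Load 2 — applied couple M₀=-10 kN·m at a=12/5 m (b=L-a=18/5):
  θ_2 = (R_Ax²/2 - M_Ax)/EI  [x≤a] with R_A=-12/5, M_A=-6/5 = ((-12/5)·2²/2 - (-6/5)·2)/100000 = -3/125000 rad
Load 3 — uniform load w=2 kN/m over full span:
  θ_3 = -wx(L-x)(L-2x)/(12EI) = -2·2·(6-2)·(6-2·2)/(12·100000) = -1/37500 rad
Superposition: θ = Σ θ_i = -227/3000000 rad ≈ -0.000076 rad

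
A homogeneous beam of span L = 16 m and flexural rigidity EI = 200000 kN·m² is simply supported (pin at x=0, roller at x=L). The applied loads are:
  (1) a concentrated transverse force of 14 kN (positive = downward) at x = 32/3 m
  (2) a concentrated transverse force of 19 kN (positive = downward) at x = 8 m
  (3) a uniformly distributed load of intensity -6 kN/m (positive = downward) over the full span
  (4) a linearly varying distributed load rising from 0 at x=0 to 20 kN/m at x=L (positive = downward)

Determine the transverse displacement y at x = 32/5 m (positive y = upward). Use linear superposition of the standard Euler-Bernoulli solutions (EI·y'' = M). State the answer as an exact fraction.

Load 1 — point force P=14 kN at a=32/3 m (b=L-a=16/3):
  y_1 = -Pbx(L²-b²-x²)/(6LEI)  [x≤a] = -14·(16/3)·(32/5)·(16²-(16/3)²-(32/5)²)/(6·16·200000) = -146944/31640625 m
Load 2 — point force P=19 kN at a=8 m (b=L-a=8):
  y_2 = -Pbx(L²-b²-x²)/(6LEI)  [x≤a] = -19·8·(32/5)·(16²-8²-(32/5)²)/(6·16·200000) = -8968/1171875 m
Load 3 — uniform load w=-6 kN/m over full span:
  y_3 = -wx(L³-2Lx²+x³)/(24EI) = -(-6)·(32/5)·(16³-2·16·(32/5)²+(32/5)³)/(24·200000) = 47616/1953125 m
Load 4 — triangular load w₀=20 kN/m (0→w₀ over full span):
  y_4 = -w₀x(7L⁴-10L²x²+3x⁴)/(360LEI) = -20·(32/5)·(7·16⁴-10·16²·(32/5)²+3·(32/5)⁴)/(360·16·200000) = -1168384/29296875 m
Superposition: y = Σ y_i = -21988888/791015625 m ≈ -0.027798 m

y(32/5) = -21988888/791015625 m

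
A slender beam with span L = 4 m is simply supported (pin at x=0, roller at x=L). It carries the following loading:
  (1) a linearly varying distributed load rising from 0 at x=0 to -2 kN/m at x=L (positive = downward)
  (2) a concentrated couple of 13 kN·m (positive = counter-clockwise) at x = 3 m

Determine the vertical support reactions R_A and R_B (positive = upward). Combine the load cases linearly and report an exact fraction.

Load 1 — triangular load w₀=-2 kN/m (0→w₀ over full span):
  R_A = w₀L/6 = (-2)·4/6 = -4/3 kN
  R_B = w₀L/3 = (-2)·4/3 = -8/3 kN
Load 2 — applied couple M₀=13 kN·m at a=3 m (b=L-a=1):
  R_A = M₀/L = 13/4 kN
  R_B = -M₀/L = -13/4 kN
Superposition: R_A = 23/12 kN, R_B = -71/12 kN

R_A = 23/12 kN, R_B = -71/12 kN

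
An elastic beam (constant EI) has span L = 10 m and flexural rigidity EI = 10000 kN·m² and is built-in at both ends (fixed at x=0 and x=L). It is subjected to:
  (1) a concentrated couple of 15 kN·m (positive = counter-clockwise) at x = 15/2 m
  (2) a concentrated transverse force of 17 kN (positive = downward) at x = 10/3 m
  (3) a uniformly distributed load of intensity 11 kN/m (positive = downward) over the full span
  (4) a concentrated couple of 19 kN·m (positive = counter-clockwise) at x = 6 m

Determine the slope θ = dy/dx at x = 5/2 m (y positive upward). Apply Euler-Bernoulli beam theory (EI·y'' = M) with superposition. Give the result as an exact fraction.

Load 1 — applied couple M₀=15 kN·m at a=15/2 m (b=L-a=5/2):
  θ_1 = (R_Ax²/2 - M_Ax)/EI  [x≤a] with R_A=27/16, M_A=75/16 = ((27/16)·(5/2)²/2 - (75/16)·(5/2))/10000 = -33/51200 rad
Load 2 — point force P=17 kN at a=10/3 m (b=L-a=20/3):
  θ_2 = -Pb²x(2aL-(3a+b)x)/(2L³EI)  [x≤a] = -17·(20/3)²·(5/2)·(2·(10/3)·10-(3·(10/3)+(20/3))·(5/2))/(2·10³·10000) = -17/7200 rad
Load 3 — uniform load w=11 kN/m over full span:
  θ_3 = -wx(L-x)(L-2x)/(12EI) = -11·(5/2)·(10-(5/2))·(10-2·(5/2))/(12·10000) = -11/1280 rad
Load 4 — applied couple M₀=19 kN·m at a=6 m (b=L-a=4):
  θ_4 = (R_Ax²/2 - M_Ax)/EI  [x≤a] with R_A=342/125, M_A=152/25 = ((342/125)·(5/2)²/2 - (152/25)·(5/2))/10000 = -133/200000 rad
Superposition: θ = Σ θ_i = -706429/57600000 rad ≈ -0.012264 rad

θ(5/2) = -706429/57600000 rad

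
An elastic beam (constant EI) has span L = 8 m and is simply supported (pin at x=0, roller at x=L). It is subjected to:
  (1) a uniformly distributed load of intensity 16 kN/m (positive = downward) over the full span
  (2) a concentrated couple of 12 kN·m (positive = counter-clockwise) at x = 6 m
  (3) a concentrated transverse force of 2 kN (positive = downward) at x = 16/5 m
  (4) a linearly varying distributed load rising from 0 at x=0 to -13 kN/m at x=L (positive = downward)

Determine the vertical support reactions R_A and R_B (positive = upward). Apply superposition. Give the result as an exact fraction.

R_A = 1481/30 kN, R_B = 859/30 kN

Load 1 — uniform load w=16 kN/m over full span:
  R_A = wL/2 = 16·8/2 = 64 kN
  R_B = wL/2 = 16·8/2 = 64 kN
Load 2 — applied couple M₀=12 kN·m at a=6 m (b=L-a=2):
  R_A = M₀/L = 12/8 = 3/2 kN
  R_B = -M₀/L = -12/8 = -3/2 kN
Load 3 — point force P=2 kN at a=16/5 m (b=L-a=24/5):
  R_A = Pb/L = 2·(24/5)/8 = 6/5 kN
  R_B = Pa/L = 2·(16/5)/8 = 4/5 kN
Load 4 — triangular load w₀=-13 kN/m (0→w₀ over full span):
  R_A = w₀L/6 = (-13)·8/6 = -52/3 kN
  R_B = w₀L/3 = (-13)·8/3 = -104/3 kN
Superposition: R_A = 1481/30 kN, R_B = 859/30 kN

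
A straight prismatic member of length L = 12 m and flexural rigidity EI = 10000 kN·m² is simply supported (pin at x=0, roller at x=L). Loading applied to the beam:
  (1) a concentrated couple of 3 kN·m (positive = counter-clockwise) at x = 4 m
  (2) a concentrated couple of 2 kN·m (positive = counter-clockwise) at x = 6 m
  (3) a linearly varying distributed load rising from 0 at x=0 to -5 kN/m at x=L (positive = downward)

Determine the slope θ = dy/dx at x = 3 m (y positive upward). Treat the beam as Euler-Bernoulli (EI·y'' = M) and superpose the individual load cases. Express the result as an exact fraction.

Load 1 — applied couple M₀=3 kN·m at a=4 m (b=L-a=8):
  θ_1 = (M₀x²/(2L)+C₁)/EI  [x≤a] with C₁=M₀(3b²-L²)/(6L)=2 = (3·3²/(2·12)+2)/10000 = 1/3200 rad
Load 2 — applied couple M₀=2 kN·m at a=6 m (b=L-a=6):
  θ_2 = (M₀x²/(2L)+C₁)/EI  [x≤a] with C₁=M₀(3b²-L²)/(6L)=-1 = (2·3²/(2·12)+(-1))/10000 = -1/40000 rad
Load 3 — triangular load w₀=-5 kN/m (0→w₀ over full span):
  θ_3 = -w₀(7L⁴-30L²x²+15x⁴)/(360LEI) = -(-5)·(7·12⁴-30·12²·3²+15·3⁴)/(360·12·10000) = 3981/320000 rad
Superposition: θ = Σ θ_i = 4073/320000 rad ≈ 0.012728 rad

θ(3) = 4073/320000 rad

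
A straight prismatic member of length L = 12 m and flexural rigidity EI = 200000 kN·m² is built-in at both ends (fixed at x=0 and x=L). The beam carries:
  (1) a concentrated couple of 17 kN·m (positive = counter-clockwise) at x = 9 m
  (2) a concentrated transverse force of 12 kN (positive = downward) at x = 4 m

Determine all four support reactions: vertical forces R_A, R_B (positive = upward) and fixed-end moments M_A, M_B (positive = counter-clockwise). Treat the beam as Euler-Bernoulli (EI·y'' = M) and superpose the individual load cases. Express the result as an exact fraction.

Load 1 — applied couple M₀=17 kN·m at a=9 m (b=L-a=3):
  R_A = 6M₀ab/L³ = 6·17·9·3/12³ = 51/32 kN
  M_A = M₀b(2a-b)/L² = 17·3·(2·9-3)/12² = 85/16 kN·m
  R_B = -6M₀ab/L³ = -6·17·9·3/12³ = -51/32 kN
  M_B = M₀a(2b-a)/L² = 17·9·(2·3-9)/12² = -51/16 kN·m
Load 2 — point force P=12 kN at a=4 m (b=L-a=8):
  R_A = Pb²(3a+b)/L³ = 12·8²·(3·4+8)/12³ = 80/9 kN
  M_A = Pab²/L² = 12·4·8²/12² = 64/3 kN·m
  R_B = Pa²(a+3b)/L³ = 12·4²·(4+3·8)/12³ = 28/9 kN
  M_B = -Pa²b/L² = -12·4²·8/12² = -32/3 kN·m
Superposition: R_A = 3019/288 kN, M_A = 1279/48 kN·m, R_B = 437/288 kN, M_B = -665/48 kN·m

R_A = 3019/288 kN, M_A = 1279/48 kN·m, R_B = 437/288 kN, M_B = -665/48 kN·m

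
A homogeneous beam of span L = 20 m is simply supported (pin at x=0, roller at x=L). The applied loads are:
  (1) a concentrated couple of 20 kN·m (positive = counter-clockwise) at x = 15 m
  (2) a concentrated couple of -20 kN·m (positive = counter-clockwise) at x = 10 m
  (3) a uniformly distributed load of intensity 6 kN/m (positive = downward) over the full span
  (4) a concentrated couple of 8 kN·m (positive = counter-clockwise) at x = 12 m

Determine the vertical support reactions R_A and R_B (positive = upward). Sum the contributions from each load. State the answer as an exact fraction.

R_A = 302/5 kN, R_B = 298/5 kN

Load 1 — applied couple M₀=20 kN·m at a=15 m (b=L-a=5):
  R_A = M₀/L = 20/20 = 1 kN
  R_B = -M₀/L = -20/20 = -1 kN
Load 2 — applied couple M₀=-20 kN·m at a=10 m (b=L-a=10):
  R_A = M₀/L = (-20)/20 = -1 kN
  R_B = -M₀/L = -(-20)/20 = 1 kN
Load 3 — uniform load w=6 kN/m over full span:
  R_A = wL/2 = 6·20/2 = 60 kN
  R_B = wL/2 = 6·20/2 = 60 kN
Load 4 — applied couple M₀=8 kN·m at a=12 m (b=L-a=8):
  R_A = M₀/L = 8/20 = 2/5 kN
  R_B = -M₀/L = -8/20 = -2/5 kN
Superposition: R_A = 302/5 kN, R_B = 298/5 kN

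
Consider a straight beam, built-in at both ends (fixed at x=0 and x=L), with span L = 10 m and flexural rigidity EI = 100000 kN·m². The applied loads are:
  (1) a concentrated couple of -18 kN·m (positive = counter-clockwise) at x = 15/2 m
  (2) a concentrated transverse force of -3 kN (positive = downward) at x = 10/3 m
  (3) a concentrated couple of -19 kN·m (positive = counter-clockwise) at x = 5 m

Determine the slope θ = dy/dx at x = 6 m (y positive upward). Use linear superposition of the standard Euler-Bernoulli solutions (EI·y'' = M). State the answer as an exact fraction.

θ(6) = -11/120000 rad

Load 1 — applied couple M₀=-18 kN·m at a=15/2 m (b=L-a=5/2):
  θ_1 = (R_Ax²/2 - M_Ax)/EI  [x≤a] with R_A=-81/40, M_A=-45/8 = ((-81/40)·6²/2 - (-45/8)·6)/100000 = -27/1000000 rad
Load 2 — point force P=-3 kN at a=10/3 m (b=L-a=20/3):
  θ_2 = Pa²(L-x)(2bL-(3b+a)(L-x))/(2L³EI)  [x>a] = (-3)·(10/3)²·(10-6)·(2·(20/3)·10-(3·(20/3)+(10/3))·(10-6))/(2·10³·100000) = -1/37500 rad
Load 3 — applied couple M₀=-19 kN·m at a=5 m (b=L-a=5):
  θ_3 = (R_Ax²/2 - M_Ax - M₀(x-a))/EI  [x>a] with R_A=-57/20, M_A=-19/4 = ((-57/20)·6²/2 - (-19/4)·6 - (-19)·(6-5))/100000 = -19/500000 rad
Superposition: θ = Σ θ_i = -11/120000 rad ≈ -0.000092 rad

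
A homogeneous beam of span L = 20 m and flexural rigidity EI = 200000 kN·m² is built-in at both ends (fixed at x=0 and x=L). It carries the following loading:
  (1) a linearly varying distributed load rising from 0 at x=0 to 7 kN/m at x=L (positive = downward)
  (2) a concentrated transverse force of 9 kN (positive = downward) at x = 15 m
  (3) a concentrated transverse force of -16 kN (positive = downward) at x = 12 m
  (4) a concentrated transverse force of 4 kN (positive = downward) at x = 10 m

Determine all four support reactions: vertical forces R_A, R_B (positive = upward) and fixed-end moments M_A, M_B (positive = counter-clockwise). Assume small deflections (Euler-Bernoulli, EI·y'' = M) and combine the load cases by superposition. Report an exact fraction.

R_A = 75097/4000 kN, M_A = 97261/1200 kN·m, R_B = 192903/4000 kN, M_B = -51693/400 kN·m

Load 1 — triangular load w₀=7 kN/m (0→w₀ over full span):
  R_A = 3w₀L/20 = 3·7·20/20 = 21 kN
  M_A = w₀L²/30 = 7·20²/30 = 280/3 kN·m
  R_B = 7w₀L/20 = 7·7·20/20 = 49 kN
  M_B = -w₀L²/20 = -7·20²/20 = -140 kN·m
Load 2 — point force P=9 kN at a=15 m (b=L-a=5):
  R_A = Pb²(3a+b)/L³ = 9·5²·(3·15+5)/20³ = 45/32 kN
  M_A = Pab²/L² = 9·15·5²/20² = 135/16 kN·m
  R_B = Pa²(a+3b)/L³ = 9·15²·(15+3·5)/20³ = 243/32 kN
  M_B = -Pa²b/L² = -9·15²·5/20² = -405/16 kN·m
Load 3 — point force P=-16 kN at a=12 m (b=L-a=8):
  R_A = Pb²(3a+b)/L³ = (-16)·8²·(3·12+8)/20³ = -704/125 kN
  M_A = Pab²/L² = (-16)·12·8²/20² = -768/25 kN·m
  R_B = Pa²(a+3b)/L³ = (-16)·12²·(12+3·8)/20³ = -1296/125 kN
  M_B = -Pa²b/L² = -(-16)·12²·8/20² = 1152/25 kN·m
Load 4 — point force P=4 kN at a=10 m (b=L-a=10):
  R_A = Pb²(3a+b)/L³ = 4·10²·(3·10+10)/20³ = 2 kN
  M_A = Pab²/L² = 4·10·10²/20² = 10 kN·m
  R_B = Pa²(a+3b)/L³ = 4·10²·(10+3·10)/20³ = 2 kN
  M_B = -Pa²b/L² = -4·10²·10/20² = -10 kN·m
Superposition: R_A = 75097/4000 kN, M_A = 97261/1200 kN·m, R_B = 192903/4000 kN, M_B = -51693/400 kN·m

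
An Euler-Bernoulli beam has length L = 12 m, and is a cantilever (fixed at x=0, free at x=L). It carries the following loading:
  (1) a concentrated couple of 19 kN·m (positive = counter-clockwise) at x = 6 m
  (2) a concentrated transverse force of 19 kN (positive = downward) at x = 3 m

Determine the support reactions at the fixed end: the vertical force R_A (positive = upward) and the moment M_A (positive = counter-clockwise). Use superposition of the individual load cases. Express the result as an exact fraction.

Load 1 — applied couple M₀=19 kN·m at a=6 m (b=L-a=6):
  R_A = 0 kN
  M_A = -M₀ = -19 kN·m
Load 2 — point force P=19 kN at a=3 m (b=L-a=9):
  R_A = P = 19 kN
  M_A = Pa = 19·3 = 57 kN·m
Superposition: R_A = 19 kN, M_A = 38 kN·m

R_A = 19 kN, M_A = 38 kN·m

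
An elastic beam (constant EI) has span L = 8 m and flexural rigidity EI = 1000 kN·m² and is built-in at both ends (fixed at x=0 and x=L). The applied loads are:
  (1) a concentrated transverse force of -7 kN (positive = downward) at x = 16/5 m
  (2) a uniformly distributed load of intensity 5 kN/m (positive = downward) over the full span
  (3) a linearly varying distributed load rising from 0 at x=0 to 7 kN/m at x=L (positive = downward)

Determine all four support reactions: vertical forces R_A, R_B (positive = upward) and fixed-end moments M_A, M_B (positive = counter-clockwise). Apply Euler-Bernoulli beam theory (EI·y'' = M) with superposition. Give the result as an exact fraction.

Load 1 — point force P=-7 kN at a=16/5 m (b=L-a=24/5):
  R_A = Pb²(3a+b)/L³ = (-7)·(24/5)²·(3·(16/5)+(24/5))/8³ = -567/125 kN
  M_A = Pab²/L² = (-7)·(16/5)·(24/5)²/8² = -1008/125 kN·m
  R_B = Pa²(a+3b)/L³ = (-7)·(16/5)²·((16/5)+3·(24/5))/8³ = -308/125 kN
  M_B = -Pa²b/L² = -(-7)·(16/5)²·(24/5)/8² = 672/125 kN·m
Load 2 — uniform load w=5 kN/m over full span:
  R_A = wL/2 = 5·8/2 = 20 kN
  M_A = wL²/12 = 5·8²/12 = 80/3 kN·m
  R_B = wL/2 = 5·8/2 = 20 kN
  M_B = -wL²/12 = -5·8²/12 = -80/3 kN·m
Load 3 — triangular load w₀=7 kN/m (0→w₀ over full span):
  R_A = 3w₀L/20 = 3·7·8/20 = 42/5 kN
  M_A = w₀L²/30 = 7·8²/30 = 224/15 kN·m
  R_B = 7w₀L/20 = 7·7·8/20 = 98/5 kN
  M_B = -w₀L²/20 = -7·8²/20 = -112/5 kN·m
Superposition: R_A = 2983/125 kN, M_A = 4192/125 kN·m, R_B = 4642/125 kN, M_B = -16384/375 kN·m

R_A = 2983/125 kN, M_A = 4192/125 kN·m, R_B = 4642/125 kN, M_B = -16384/375 kN·m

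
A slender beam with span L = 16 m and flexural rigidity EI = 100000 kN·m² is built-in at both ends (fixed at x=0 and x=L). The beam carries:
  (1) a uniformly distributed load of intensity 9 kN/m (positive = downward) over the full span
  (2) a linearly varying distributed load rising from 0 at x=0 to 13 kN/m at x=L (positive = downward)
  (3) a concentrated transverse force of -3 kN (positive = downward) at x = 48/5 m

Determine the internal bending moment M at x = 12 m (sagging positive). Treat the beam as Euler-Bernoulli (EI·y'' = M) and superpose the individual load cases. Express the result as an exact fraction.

Load 1 — uniform load w=9 kN/m over full span:
  M_1 = wLx/2 - wL²/12 - wx²/2 = 9·16·12/2 - 9·16²/12 - 9·12²/2 = 24 kN·m
Load 2 — triangular load w₀=13 kN/m (0→w₀ over full span):
  M_2 = 3w₀Lx/20 - w₀L²/30 - w₀x³/(6L) = 3·13·16·12/20 - 13·16²/30 - 13·12³/(6·16) = 442/15 kN·m
Load 3 — point force P=-3 kN at a=48/5 m (b=L-a=32/5):
  M_3 = Pa²(a+3b)(L-x)/L³ - Pa²b/L²  [x>a] = (-3)·(48/5)²·((48/5)+3·(32/5))·(16-12)/16³ - (-3)·(48/5)²·(32/5)/16² = -108/125 kN·m
Superposition: M = Σ M_i = 19726/375 kN·m ≈ 52.602667 kN·m

M(12) = 19726/375 kN·m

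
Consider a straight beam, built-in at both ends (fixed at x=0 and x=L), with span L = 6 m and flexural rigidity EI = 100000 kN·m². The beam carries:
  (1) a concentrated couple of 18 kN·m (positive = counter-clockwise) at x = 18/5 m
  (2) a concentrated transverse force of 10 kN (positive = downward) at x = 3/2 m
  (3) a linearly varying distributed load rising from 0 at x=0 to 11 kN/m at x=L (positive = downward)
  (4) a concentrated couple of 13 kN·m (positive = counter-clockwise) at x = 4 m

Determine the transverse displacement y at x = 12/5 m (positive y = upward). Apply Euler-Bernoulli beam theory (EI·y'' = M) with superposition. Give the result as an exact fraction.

y(12/5) = -4369679/12500000000 m

Load 1 — applied couple M₀=18 kN·m at a=18/5 m (b=L-a=12/5):
  y_1 = (R_Ax³/6 - M_Ax²/2)/EI  [x≤a] with R_A=108/25, M_A=144/25 = ((108/25)·(12/5)³/6 - (144/25)·(12/5)²/2)/100000 = -648/9765625 m
Load 2 — point force P=10 kN at a=3/2 m (b=L-a=9/2):
  y_2 = -Pa²(L-x)²(3bL-(3b+a)(L-x))/(6L³EI)  [x>a] = -10·(3/2)²·(6-(12/5))²·(3·(9/2)·6-(3·(9/2)+(3/2))·(6-(12/5)))/(6·6³·100000) = -243/4000000 m
Load 3 — triangular load w₀=11 kN/m (0→w₀ over full span):
  y_3 = -w₀x²(L-x)²(x+2L)/(120LEI) = -11·(12/5)²·(6-(12/5))²·((12/5)+2·6)/(120·6·100000) = -8019/48828125 m
Load 4 — applied couple M₀=13 kN·m at a=4 m (b=L-a=2):
  y_4 = (R_Ax³/6 - M_Ax²/2)/EI  [x≤a] with R_A=26/9, M_A=13/3 = ((26/9)·(12/5)³/6 - (13/3)·(12/5)²/2)/100000 = -91/1562500 m
Superposition: y = Σ y_i = -4369679/12500000000 m ≈ -0.000350 m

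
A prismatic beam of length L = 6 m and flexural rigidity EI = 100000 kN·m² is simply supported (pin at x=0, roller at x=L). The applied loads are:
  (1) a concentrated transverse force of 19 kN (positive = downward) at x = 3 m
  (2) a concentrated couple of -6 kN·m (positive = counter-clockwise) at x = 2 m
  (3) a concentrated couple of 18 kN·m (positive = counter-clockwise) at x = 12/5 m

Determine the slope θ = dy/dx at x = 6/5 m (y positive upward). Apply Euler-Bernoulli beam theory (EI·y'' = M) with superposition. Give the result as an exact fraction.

θ(6/5) = -3503/10000000 rad

Load 1 — point force P=19 kN at a=3 m (b=L-a=3):
  θ_1 = -Pb(L²-b²-3x²)/(6LEI)  [x≤a] = -19·3·(6²-3²-3·(6/5)²)/(6·6·100000) = -3591/10000000 rad
Load 2 — applied couple M₀=-6 kN·m at a=2 m (b=L-a=4):
  θ_2 = (M₀x²/(2L)+C₁)/EI  [x≤a] with C₁=M₀(3b²-L²)/(6L)=-2 = ((-6)·(6/5)²/(2·6)+(-2))/100000 = -17/625000 rad
Load 3 — applied couple M₀=18 kN·m at a=12/5 m (b=L-a=18/5):
  θ_3 = (M₀x²/(2L)+C₁)/EI  [x≤a] with C₁=M₀(3b²-L²)/(6L)=36/25 = (18·(6/5)²/(2·6)+(36/25))/100000 = 9/250000 rad
Superposition: θ = Σ θ_i = -3503/10000000 rad ≈ -0.000350 rad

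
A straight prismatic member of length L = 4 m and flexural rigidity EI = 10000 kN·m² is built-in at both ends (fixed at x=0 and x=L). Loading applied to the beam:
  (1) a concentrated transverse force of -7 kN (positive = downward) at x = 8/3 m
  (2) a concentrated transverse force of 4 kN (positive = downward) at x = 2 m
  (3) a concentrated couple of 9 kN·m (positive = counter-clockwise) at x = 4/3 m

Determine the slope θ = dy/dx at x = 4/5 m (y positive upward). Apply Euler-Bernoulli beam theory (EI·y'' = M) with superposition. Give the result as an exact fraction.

θ(4/5) = 91/843750 rad

Load 1 — point force P=-7 kN at a=8/3 m (b=L-a=4/3):
  θ_1 = -Pb²x(2aL-(3a+b)x)/(2L³EI)  [x≤a] = -(-7)·(4/3)²·(4/5)·(2·(8/3)·4-(3·(8/3)+(4/3))·(4/5))/(2·4³·10000) = 91/843750 rad
Load 2 — point force P=4 kN at a=2 m (b=L-a=2):
  θ_2 = -Pb²x(2aL-(3a+b)x)/(2L³EI)  [x≤a] = -4·2²·(4/5)·(2·2·4-(3·2+2)·(4/5))/(2·4³·10000) = -3/31250 rad
Load 3 — applied couple M₀=9 kN·m at a=4/3 m (b=L-a=8/3):
  θ_3 = (R_Ax²/2 - M_Ax)/EI  [x≤a] with R_A=3, M_A=0 = (3·(4/5)²/2 - 0·(4/5))/10000 = 3/31250 rad
Superposition: θ = Σ θ_i = 91/843750 rad ≈ 0.000108 rad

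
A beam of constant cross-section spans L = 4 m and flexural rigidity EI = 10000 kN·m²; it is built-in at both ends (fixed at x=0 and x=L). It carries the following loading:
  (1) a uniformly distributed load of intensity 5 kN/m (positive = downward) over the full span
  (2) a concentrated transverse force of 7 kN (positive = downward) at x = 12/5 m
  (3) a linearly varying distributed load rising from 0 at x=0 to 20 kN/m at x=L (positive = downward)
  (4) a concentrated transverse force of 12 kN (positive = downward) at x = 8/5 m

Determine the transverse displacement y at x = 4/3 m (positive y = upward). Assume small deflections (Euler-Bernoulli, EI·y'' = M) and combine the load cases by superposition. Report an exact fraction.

y(4/3) = -13712/11390625 m

Load 1 — uniform load w=5 kN/m over full span:
  y_1 = -wx²(L-x)²/(24EI) = -5·(4/3)²·(4-(4/3))²/(24·10000) = -8/30375 m
Load 2 — point force P=7 kN at a=12/5 m (b=L-a=8/5):
  y_2 = -Pb²x²(3aL-(3a+b)x)/(6L³EI)  [x≤a] = -7·(8/5)²·(4/3)²·(3·(12/5)·4-(3·(12/5)+(8/5))·(4/3))/(6·4³·10000) = -896/6328125 m
Load 3 — triangular load w₀=20 kN/m (0→w₀ over full span):
  y_3 = -w₀x²(L-x)²(x+2L)/(120LEI) = -20·(4/3)²·(4-(4/3))²·((4/3)+2·4)/(120·4·10000) = -224/455625 m
Load 4 — point force P=12 kN at a=8/5 m (b=L-a=12/5):
  y_4 = -Pb²x²(3aL-(3a+b)x)/(6L³EI)  [x≤a] = -12·(12/5)²·(4/3)²·(3·(8/5)·4-(3·(8/5)+(12/5))·(4/3))/(6·4³·10000) = -24/78125 m
Superposition: y = Σ y_i = -13712/11390625 m ≈ -0.001204 m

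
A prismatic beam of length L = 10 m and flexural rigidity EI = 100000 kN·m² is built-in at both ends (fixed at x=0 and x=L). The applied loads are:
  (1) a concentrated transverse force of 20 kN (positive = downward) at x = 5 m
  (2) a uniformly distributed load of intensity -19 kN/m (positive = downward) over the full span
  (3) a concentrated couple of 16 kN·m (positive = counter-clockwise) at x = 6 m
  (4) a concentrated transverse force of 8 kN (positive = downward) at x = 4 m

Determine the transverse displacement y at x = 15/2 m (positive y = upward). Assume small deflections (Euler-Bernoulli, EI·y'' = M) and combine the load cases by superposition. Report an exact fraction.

y(15/2) = 1073/512000 m

Load 1 — point force P=20 kN at a=5 m (b=L-a=5):
  y_1 = -Pa²(L-x)²(3bL-(3b+a)(L-x))/(6L³EI)  [x>a] = -20·5²·(10-(15/2))²·(3·5·10-(3·5+5)·(10-(15/2)))/(6·10³·100000) = -1/1920 m
Load 2 — uniform load w=-19 kN/m over full span:
  y_2 = -wx²(L-x)²/(24EI) = -(-19)·(15/2)²·(10-(15/2))²/(24·100000) = 57/20480 m
Load 3 — applied couple M₀=16 kN·m at a=6 m (b=L-a=4):
  y_3 = (R_Ax³/6 - M_Ax²/2 - M₀(x-a)²/2)/EI  [x>a] with R_A=288/125, M_A=128/25 = ((288/125)·(15/2)³/6 - (128/25)·(15/2)²/2 - 16·((15/2)-6)²/2)/100000 = 0 m
Load 4 — point force P=8 kN at a=4 m (b=L-a=6):
  y_4 = -Pa²(L-x)²(3bL-(3b+a)(L-x))/(6L³EI)  [x>a] = -8·4²·(10-(15/2))²·(3·6·10-(3·6+4)·(10-(15/2)))/(6·10³·100000) = -1/6000 m
Superposition: y = Σ y_i = 1073/512000 m ≈ 0.002096 m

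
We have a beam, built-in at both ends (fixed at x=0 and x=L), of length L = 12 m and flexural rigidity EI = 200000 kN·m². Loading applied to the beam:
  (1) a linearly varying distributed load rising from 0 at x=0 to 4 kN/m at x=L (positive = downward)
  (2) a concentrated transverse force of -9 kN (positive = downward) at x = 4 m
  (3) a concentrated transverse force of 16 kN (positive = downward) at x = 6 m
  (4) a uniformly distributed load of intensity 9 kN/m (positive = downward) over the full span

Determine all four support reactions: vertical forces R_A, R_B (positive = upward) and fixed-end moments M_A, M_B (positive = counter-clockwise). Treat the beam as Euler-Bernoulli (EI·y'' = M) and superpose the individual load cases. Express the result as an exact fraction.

Load 1 — triangular load w₀=4 kN/m (0→w₀ over full span):
  R_A = 3w₀L/20 = 3·4·12/20 = 36/5 kN
  M_A = w₀L²/30 = 4·12²/30 = 96/5 kN·m
  R_B = 7w₀L/20 = 7·4·12/20 = 84/5 kN
  M_B = -w₀L²/20 = -4·12²/20 = -144/5 kN·m
Load 2 — point force P=-9 kN at a=4 m (b=L-a=8):
  R_A = Pb²(3a+b)/L³ = (-9)·8²·(3·4+8)/12³ = -20/3 kN
  M_A = Pab²/L² = (-9)·4·8²/12² = -16 kN·m
  R_B = Pa²(a+3b)/L³ = (-9)·4²·(4+3·8)/12³ = -7/3 kN
  M_B = -Pa²b/L² = -(-9)·4²·8/12² = 8 kN·m
Load 3 — point force P=16 kN at a=6 m (b=L-a=6):
  R_A = Pb²(3a+b)/L³ = 16·6²·(3·6+6)/12³ = 8 kN
  M_A = Pab²/L² = 16·6·6²/12² = 24 kN·m
  R_B = Pa²(a+3b)/L³ = 16·6²·(6+3·6)/12³ = 8 kN
  M_B = -Pa²b/L² = -16·6²·6/12² = -24 kN·m
Load 4 — uniform load w=9 kN/m over full span:
  R_A = wL/2 = 9·12/2 = 54 kN
  M_A = wL²/12 = 9·12²/12 = 108 kN·m
  R_B = wL/2 = 9·12/2 = 54 kN
  M_B = -wL²/12 = -9·12²/12 = -108 kN·m
Superposition: R_A = 938/15 kN, M_A = 676/5 kN·m, R_B = 1147/15 kN, M_B = -764/5 kN·m

R_A = 938/15 kN, M_A = 676/5 kN·m, R_B = 1147/15 kN, M_B = -764/5 kN·m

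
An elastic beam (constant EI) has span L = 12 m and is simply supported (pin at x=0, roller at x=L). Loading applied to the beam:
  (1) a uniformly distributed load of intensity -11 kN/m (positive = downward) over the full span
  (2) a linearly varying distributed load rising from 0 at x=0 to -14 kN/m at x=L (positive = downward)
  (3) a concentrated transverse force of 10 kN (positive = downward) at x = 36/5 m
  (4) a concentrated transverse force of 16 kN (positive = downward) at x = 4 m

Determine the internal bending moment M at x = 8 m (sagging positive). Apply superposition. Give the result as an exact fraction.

Load 1 — uniform load w=-11 kN/m over full span:
  M_1 = wx(L-x)/2 = (-11)·8·(12-8)/2 = -176 kN·m
Load 2 — triangular load w₀=-14 kN/m (0→w₀ over full span):
  M_2 = w₀Lx/6 - w₀x³/(6L) = (-14)·12·8/6 - (-14)·8³/(6·12) = -1120/9 kN·m
Load 3 — point force P=10 kN at a=36/5 m (b=L-a=24/5):
  M_3 = Pa(L-x)/L  [x>a] = 10·(36/5)·(12-8)/12 = 24 kN·m
Load 4 — point force P=16 kN at a=4 m (b=L-a=8):
  M_4 = Pa(L-x)/L  [x>a] = 16·4·(12-8)/12 = 64/3 kN·m
Superposition: M = Σ M_i = -2296/9 kN·m ≈ -255.111111 kN·m

M(8) = -2296/9 kN·m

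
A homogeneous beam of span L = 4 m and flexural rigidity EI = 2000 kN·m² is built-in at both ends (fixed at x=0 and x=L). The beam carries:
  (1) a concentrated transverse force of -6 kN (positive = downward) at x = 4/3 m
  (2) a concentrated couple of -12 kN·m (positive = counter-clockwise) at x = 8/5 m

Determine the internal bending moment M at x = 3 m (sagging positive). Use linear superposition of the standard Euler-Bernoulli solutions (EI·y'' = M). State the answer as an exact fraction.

M(3) = 158/225 kN·m

Load 1 — point force P=-6 kN at a=4/3 m (b=L-a=8/3):
  M_1 = Pa²(a+3b)(L-x)/L³ - Pa²b/L²  [x>a] = (-6)·(4/3)²·((4/3)+3·(8/3))·(4-3)/4³ - (-6)·(4/3)²·(8/3)/4² = 2/9 kN·m
Load 2 — applied couple M₀=-12 kN·m at a=8/5 m (b=L-a=12/5):
  M_2 = R_Ax - M_A - M₀  [x>a] with R_A=-108/25, M_A=-36/25 = (-108/25)·3 - (-36/25) - (-12) = 12/25 kN·m
Superposition: M = Σ M_i = 158/225 kN·m ≈ 0.702222 kN·m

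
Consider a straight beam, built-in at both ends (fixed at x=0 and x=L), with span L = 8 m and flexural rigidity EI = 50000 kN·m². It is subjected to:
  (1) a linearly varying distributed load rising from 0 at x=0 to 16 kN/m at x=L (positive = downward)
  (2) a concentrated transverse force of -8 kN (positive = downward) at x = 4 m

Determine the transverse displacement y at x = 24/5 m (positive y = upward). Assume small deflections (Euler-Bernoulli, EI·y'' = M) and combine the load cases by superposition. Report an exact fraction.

Load 1 — triangular load w₀=16 kN/m (0→w₀ over full span):
  y_1 = -w₀x²(L-x)²(x+2L)/(120LEI) = -16·(24/5)²·(8-(24/5))²·((24/5)+2·8)/(120·8·50000) = -79872/48828125 m
Load 2 — point force P=-8 kN at a=4 m (b=L-a=4):
  y_2 = -Pa²(L-x)²(3bL-(3b+a)(L-x))/(6L³EI)  [x>a] = -(-8)·4²·(8-(24/5))²·(3·4·8-(3·4+4)·(8-(24/5)))/(6·8³·50000) = 448/1171875 m
Superposition: y = Σ y_i = -183616/146484375 m ≈ -0.001253 m

y(24/5) = -183616/146484375 m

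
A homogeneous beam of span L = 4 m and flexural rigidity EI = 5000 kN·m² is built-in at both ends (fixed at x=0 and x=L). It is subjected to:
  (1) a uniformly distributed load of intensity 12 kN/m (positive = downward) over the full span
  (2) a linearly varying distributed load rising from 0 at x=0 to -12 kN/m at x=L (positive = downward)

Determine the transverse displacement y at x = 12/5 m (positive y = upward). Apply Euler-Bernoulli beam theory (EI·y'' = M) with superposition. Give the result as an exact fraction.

Load 1 — uniform load w=12 kN/m over full span:
  y_1 = -wx²(L-x)²/(24EI) = -12·(12/5)²·(4-(12/5))²/(24·5000) = -576/390625 m
Load 2 — triangular load w₀=-12 kN/m (0→w₀ over full span):
  y_2 = -w₀x²(L-x)²(x+2L)/(120LEI) = -(-12)·(12/5)²·(4-(12/5))²·((12/5)+2·4)/(120·4·5000) = 7488/9765625 m
Superposition: y = Σ y_i = -6912/9765625 m ≈ -0.000708 m

y(12/5) = -6912/9765625 m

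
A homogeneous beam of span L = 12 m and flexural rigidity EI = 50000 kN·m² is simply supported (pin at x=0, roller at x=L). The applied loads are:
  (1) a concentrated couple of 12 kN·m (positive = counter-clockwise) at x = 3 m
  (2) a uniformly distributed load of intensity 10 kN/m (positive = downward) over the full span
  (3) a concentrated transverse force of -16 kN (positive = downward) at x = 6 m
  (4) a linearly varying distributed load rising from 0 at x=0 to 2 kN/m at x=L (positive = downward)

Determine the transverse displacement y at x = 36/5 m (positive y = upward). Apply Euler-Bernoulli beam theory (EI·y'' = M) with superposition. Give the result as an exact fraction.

Load 1 — applied couple M₀=12 kN·m at a=3 m (b=L-a=9):
  y_1 = (M₀x³/(6L)-M₀(x-a)²/2+C₁x)/EI  [x>a] with C₁=M₀(3b²-L²)/(6L)=33/2 = (12·(36/5)³/(6·12)-12·((36/5)-3)²/2+(33/2)·(36/5))/50000 = 2349/1562500 m
Load 2 — uniform load w=10 kN/m over full span:
  y_2 = -wx(L³-2Lx²+x³)/(24EI) = -10·(36/5)·(12³-2·12·(36/5)²+(36/5)³)/(24·50000) = -20088/390625 m
Load 3 — point force P=-16 kN at a=6 m (b=L-a=6):
  y_3 = -Pa(L-x)(2Lx-a²-x²)/(6LEI)  [x>a] = -(-16)·6·(12-(36/5))·(2·12·(36/5)-6²-(36/5)²)/(6·12·50000) = 4248/390625 m
Load 4 — triangular load w₀=2 kN/m (0→w₀ over full span):
  y_4 = -w₀x(7L⁴-10L²x²+3x⁴)/(360LEI) = -2·(36/5)·(7·12⁴-10·12²·(36/5)²+3·(36/5)⁴)/(360·12·50000) = -255744/48828125 m
Superposition: y = Σ y_i = -8649351/195312500 m ≈ -0.044285 m

y(36/5) = -8649351/195312500 m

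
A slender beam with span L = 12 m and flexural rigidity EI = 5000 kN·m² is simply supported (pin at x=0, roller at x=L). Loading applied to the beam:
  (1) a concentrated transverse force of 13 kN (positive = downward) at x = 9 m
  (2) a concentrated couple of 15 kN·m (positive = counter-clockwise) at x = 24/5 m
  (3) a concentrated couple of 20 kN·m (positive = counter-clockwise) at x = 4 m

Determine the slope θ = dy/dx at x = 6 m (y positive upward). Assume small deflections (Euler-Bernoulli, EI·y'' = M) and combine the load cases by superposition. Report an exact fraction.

θ(6) = -527/600000 rad

Load 1 — point force P=13 kN at a=9 m (b=L-a=3):
  θ_1 = -Pb(L²-b²-3x²)/(6LEI)  [x≤a] = -13·3·(12²-3²-3·6²)/(6·12·5000) = -117/40000 rad
Load 2 — applied couple M₀=15 kN·m at a=24/5 m (b=L-a=36/5):
  θ_2 = (M₀x²/(2L)-M₀(x-a)+C₁)/EI  [x>a] with C₁=M₀(3b²-L²)/(6L)=12/5 = (15·6²/(2·12)-15·(6-(24/5))+(12/5))/5000 = 69/50000 rad
Load 3 — applied couple M₀=20 kN·m at a=4 m (b=L-a=8):
  θ_3 = (M₀x²/(2L)-M₀(x-a)+C₁)/EI  [x>a] with C₁=M₀(3b²-L²)/(6L)=40/3 = (20·6²/(2·12)-20·(6-4)+(40/3))/5000 = 1/1500 rad
Superposition: θ = Σ θ_i = -527/600000 rad ≈ -0.000878 rad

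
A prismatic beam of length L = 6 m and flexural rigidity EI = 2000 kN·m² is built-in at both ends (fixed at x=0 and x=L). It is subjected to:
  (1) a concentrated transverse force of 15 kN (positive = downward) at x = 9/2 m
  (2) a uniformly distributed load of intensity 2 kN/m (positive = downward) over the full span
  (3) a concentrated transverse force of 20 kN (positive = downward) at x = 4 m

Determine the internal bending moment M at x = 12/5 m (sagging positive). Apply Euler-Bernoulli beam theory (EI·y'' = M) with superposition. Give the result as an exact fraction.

M(12/5) = 54733/7200 kN·m

Load 1 — point force P=15 kN at a=9/2 m (b=L-a=3/2):
  M_1 = Pb²(3a+b)x/L³ - Pab²/L²  [x≤a] = 15·(3/2)²·(3·(9/2)+(3/2))·(12/5)/6³ - 15·(9/2)·(3/2)²/6² = 45/32 kN·m
Load 2 — uniform load w=2 kN/m over full span:
  M_2 = wLx/2 - wL²/12 - wx²/2 = 2·6·(12/5)/2 - 2·6²/12 - 2·(12/5)²/2 = 66/25 kN·m
Load 3 — point force P=20 kN at a=4 m (b=L-a=2):
  M_3 = Pb²(3a+b)x/L³ - Pab²/L²  [x≤a] = 20·2²·(3·4+2)·(12/5)/6³ - 20·4·2²/6² = 32/9 kN·m
Superposition: M = Σ M_i = 54733/7200 kN·m ≈ 7.601806 kN·m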